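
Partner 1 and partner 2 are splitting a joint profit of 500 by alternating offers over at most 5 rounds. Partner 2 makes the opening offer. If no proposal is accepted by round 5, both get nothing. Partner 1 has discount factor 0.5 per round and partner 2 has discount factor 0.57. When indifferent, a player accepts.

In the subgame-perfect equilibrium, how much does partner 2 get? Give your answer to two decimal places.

361.86

Work backward from the last round.
Round 5 (partner 2 proposes): partner 1 will accept anything ≥ 0, so partner 2 offers 0 and keeps 500.
Round 4 (partner 1 proposes): partner 2 can get 500 next round, worth 0.57 × 500 = 285 now; partner 1 offers that and keeps 215.
Round 3 (partner 2 proposes): partner 1 can get 215 next round, worth 0.5 × 215 = 107.5 now, so partner 2 offers 107.5, keeping 392.5.
Round 2 (partner 1 proposes): partner 2 can get 392.5 next round, worth 0.57 × 392.5 = 223.725 now, so partner 1 offers 223.725, keeping 276.275.
Round 1 (partner 2 proposes): partner 1 can get 276.275 next round, worth 0.5 × 276.275 = 138.1375 now, so partner 2 offers 138.1375, keeping 361.8625.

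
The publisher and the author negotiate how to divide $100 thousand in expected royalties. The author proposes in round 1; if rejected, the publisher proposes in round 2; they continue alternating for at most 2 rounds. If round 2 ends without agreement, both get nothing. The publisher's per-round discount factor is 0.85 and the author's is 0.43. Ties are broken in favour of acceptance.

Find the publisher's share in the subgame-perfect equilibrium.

85

Round 2 (the publisher proposes): rejection yields 0 for the author; the publisher offers 0 and keeps 100.
Round 1 (the author proposes): the publisher can get 100 next round, worth 0.85 × 100 = 85 now, so the author offers 85, keeping 15.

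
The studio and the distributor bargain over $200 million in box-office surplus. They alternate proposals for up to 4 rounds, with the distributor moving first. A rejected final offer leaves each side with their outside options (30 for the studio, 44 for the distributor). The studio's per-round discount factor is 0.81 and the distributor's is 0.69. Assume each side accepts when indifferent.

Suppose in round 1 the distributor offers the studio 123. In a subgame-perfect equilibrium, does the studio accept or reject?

Work out the studio's continuation value if the offer is rejected.
Round 4 (the studio proposes): the distributor gets 44 if talks fail, so the studio offers 44 and keeps 156.
Round 3 (the distributor proposes): the studio can get 156 next round, worth 0.81 × 156 = 126.36 now; the distributor offers that and keeps 73.64.
Round 2 (the studio proposes): the distributor can get 73.64 next round, worth 0.69 × 73.64 = 50.8116 now. The studio offers 50.8116 and keeps 200 − 50.8116 = 149.1884.
So by rejecting in round 1, the studio gets 149.1884 next round, worth 0.81 × 149.1884 = 120.842604 now.
Offer 123 ≥ 120.842604, so the studio accepts.

Accept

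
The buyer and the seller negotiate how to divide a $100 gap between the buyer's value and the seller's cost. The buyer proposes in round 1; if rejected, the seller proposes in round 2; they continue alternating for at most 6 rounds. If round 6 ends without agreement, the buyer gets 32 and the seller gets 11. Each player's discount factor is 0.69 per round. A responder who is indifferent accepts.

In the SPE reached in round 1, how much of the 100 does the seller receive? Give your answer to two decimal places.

42.21

Round 6 (the seller proposes): the buyer gets 32 if talks fail, so the seller offers 32 and keeps 68.
Round 5 (the buyer proposes): the seller can get 68 next round, worth 0.69 × 68 = 46.92 now; the buyer offers that and keeps 53.08.
Round 4 (the seller proposes): the buyer can get 53.08 next round, worth 0.69 × 53.08 = 36.6252 now. The seller offers 36.6252 and keeps 100 − 36.6252 = 63.3748.
Round 3 (the buyer proposes): the seller can get 63.3748 next round, worth 0.69 × 63.3748 = 43.728612 now. The buyer offers 43.728612 and keeps 100 − 43.728612 = 56.271388.
Round 2 (the seller proposes): the buyer can get 56.271388 next round, worth 0.69 × 56.271388 = 38.82725772 now. The seller offers 38.82725772 and keeps 100 − 38.82725772 = 61.17274228.
Round 1 (the buyer proposes): the seller can get 61.17274228 next round, worth 0.69 × 61.17274228 = 42.2091921732 now, so the buyer offers 42.2091921732, keeping 57.7908078268.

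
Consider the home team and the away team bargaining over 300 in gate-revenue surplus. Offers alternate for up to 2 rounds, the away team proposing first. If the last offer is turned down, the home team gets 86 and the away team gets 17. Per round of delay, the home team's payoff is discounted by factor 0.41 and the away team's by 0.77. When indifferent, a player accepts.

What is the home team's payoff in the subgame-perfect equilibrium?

Round 2 (the home team proposes): the away team gets 17 if talks fail, so the home team offers 17 and keeps 283.
Round 1 (the away team proposes): the home team can get 283 next round, worth 0.41 × 283 = 116.03 now, so the away team offers 116.03, keeping 183.97.

116.03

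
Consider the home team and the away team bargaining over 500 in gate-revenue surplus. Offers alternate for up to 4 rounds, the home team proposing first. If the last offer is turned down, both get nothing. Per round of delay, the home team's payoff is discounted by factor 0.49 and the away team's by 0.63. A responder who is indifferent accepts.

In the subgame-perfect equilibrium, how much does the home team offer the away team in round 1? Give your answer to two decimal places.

257.89

Round 4 (the away team proposes): rejection yields 0 for the home team; the away team offers 0 and keeps 500.
Round 3 (the home team proposes): the away team can get 500 next round, worth 0.63 × 500 = 315 now, so the home team offers 315, keeping 185.
Round 2 (the away team proposes): the home team can get 185 next round, worth 0.49 × 185 = 90.65 now; the away team offers that and keeps 409.35.
Round 1 (the home team proposes): the away team can get 409.35 next round, worth 0.63 × 409.35 = 257.8905 now; the home team offers that and keeps 242.1095.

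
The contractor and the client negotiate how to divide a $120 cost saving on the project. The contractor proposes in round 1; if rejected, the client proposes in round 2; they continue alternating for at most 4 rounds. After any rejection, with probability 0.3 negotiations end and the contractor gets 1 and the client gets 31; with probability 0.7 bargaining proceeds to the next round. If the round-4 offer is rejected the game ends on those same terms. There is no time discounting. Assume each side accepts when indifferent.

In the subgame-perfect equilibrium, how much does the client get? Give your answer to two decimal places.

Round 4 (the client proposes): the contractor gets 1 if talks fail, so the client offers 1 and keeps 119.
Round 3 (the contractor proposes): rejecting gives the client an expected 0.7 × 119 + 0.3 × 31 = 92.6; the contractor offers that and keeps 27.4.
Round 2 (the client proposes): rejecting gives the contractor an expected 0.7 × 27.4 + 0.3 × 1 = 19.48, so the client offers 19.48, keeping 100.52.
Round 1 (the contractor proposes): rejecting gives the client an expected 0.7 × 100.52 + 0.3 × 31 = 79.664, so the contractor offers 79.664, keeping 40.336.

79.66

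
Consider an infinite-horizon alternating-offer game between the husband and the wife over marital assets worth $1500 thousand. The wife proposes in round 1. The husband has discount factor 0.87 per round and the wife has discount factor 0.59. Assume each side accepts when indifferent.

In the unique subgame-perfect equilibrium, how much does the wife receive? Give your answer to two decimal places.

When the wife proposes, the husband accepts any offer worth at least 0.87 times what the husband would get by proposing next round; and vice versa.
This gives x = 1500 − 0.87y and y = 1500 − 0.59x, where x and y are each side's share when it proposes.
Hence (1 − 0.87·0.59)x = 1500(1 − 0.87), i.e. 0.4867·x = 195.
x ≈ 400.6575; the husband's share is 1500 − x ≈ 1099.3425.

400.66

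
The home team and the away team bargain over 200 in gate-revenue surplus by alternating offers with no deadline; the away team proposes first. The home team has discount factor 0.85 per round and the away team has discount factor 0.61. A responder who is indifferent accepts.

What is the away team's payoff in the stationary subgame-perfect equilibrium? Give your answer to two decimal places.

Let x be the away team's share when the away team proposes and y be the home team's share when the home team proposes.
The home team accepts iff offered ≥ 0.85·y, so x = 200 − 0.85y. Symmetrically y = 200 − 0.61x.
Substituting: x = 200 − 0.85(200 − 0.61x), giving x(1 − 0.61·0.85) = 200(1 − 0.85).
So x = 200 × 0.15 / 0.4815 ≈ 62.3053, and the home team receives 200 − x ≈ 137.6947.

62.31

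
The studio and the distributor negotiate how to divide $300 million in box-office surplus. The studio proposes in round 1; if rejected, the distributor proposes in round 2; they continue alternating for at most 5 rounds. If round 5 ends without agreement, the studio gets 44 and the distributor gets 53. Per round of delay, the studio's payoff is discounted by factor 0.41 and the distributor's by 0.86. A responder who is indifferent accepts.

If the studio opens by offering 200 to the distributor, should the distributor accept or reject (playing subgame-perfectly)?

Reject

Work out the distributor's continuation value if the offer is rejected.
Round 5 (the studio proposes): the distributor gets 53 if talks fail, so the studio offers 53 and keeps 247.
Round 4 (the distributor proposes): the studio can get 247 next round, worth 0.41 × 247 = 101.27 now. The distributor offers 101.27 and keeps 300 − 101.27 = 198.73.
Round 3 (the studio proposes): the distributor can get 198.73 next round, worth 0.86 × 198.73 = 170.9078 now. The studio offers 170.9078 and keeps 300 − 170.9078 = 129.0922.
Round 2 (the distributor proposes): the studio can get 129.0922 next round, worth 0.41 × 129.0922 = 52.927802 now. The distributor offers 52.927802 and keeps 300 − 52.927802 = 247.072198.
So by rejecting in round 1, the distributor gets 247.072198 next round, worth 0.86 × 247.072198 = 212.48209028 now.
Offer 200 < 212.48209028, so the distributor rejects.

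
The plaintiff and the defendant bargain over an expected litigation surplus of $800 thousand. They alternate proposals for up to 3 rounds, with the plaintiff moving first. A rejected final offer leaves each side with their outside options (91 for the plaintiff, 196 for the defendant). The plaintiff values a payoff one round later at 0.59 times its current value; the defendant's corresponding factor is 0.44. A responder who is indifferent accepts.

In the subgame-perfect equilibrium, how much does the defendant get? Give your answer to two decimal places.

Solve by backward induction from round 3.
Round 3 (the plaintiff proposes): the defendant gets 196 if talks fail, so the plaintiff offers 196 and keeps 604.
Round 2 (the defendant proposes): the plaintiff can get 604 next round, worth 0.59 × 604 = 356.36 now, so the defendant offers 356.36, keeping 443.64.
Round 1 (the plaintiff proposes): the defendant can get 443.64 next round, worth 0.44 × 443.64 = 195.2016 now; the plaintiff offers that and keeps 604.7984.

195.20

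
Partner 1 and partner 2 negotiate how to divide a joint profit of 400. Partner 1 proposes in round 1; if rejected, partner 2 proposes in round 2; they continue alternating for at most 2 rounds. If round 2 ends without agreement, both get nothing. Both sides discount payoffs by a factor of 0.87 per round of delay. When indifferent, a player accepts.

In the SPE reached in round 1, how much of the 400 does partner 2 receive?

Work backward from the last round.
Round 2 (partner 2 proposes): partner 1 will accept anything ≥ 0, so partner 2 offers 0 and keeps 400.
Round 1 (partner 1 proposes): partner 2 can get 400 next round, worth 0.87 × 400 = 348 now, so partner 1 offers 348, keeping 52.

348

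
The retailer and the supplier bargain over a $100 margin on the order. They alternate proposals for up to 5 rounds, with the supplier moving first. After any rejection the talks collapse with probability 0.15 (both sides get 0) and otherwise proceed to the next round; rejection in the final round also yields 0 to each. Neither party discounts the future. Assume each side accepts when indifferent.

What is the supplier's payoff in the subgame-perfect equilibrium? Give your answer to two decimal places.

78.04

Round 5 (the supplier proposes): rejection yields 0 for the retailer; the supplier offers 0 and keeps 100.
Round 4 (the retailer proposes): rejecting gives the supplier an expected 0.85 × 100 = 85, so the retailer offers 85, keeping 15.
Round 3 (the supplier proposes): rejecting gives the retailer an expected 0.85 × 15 = 12.75, so the supplier offers 12.75, keeping 87.25.
Round 2 (the retailer proposes): rejecting gives the supplier an expected 0.85 × 87.25 = 74.1625. The retailer offers 74.1625 and keeps 100 − 74.1625 = 25.8375.
Round 1 (the supplier proposes): rejecting gives the retailer an expected 0.85 × 25.8375 = 21.961875, so the supplier offers 21.961875, keeping 78.038125.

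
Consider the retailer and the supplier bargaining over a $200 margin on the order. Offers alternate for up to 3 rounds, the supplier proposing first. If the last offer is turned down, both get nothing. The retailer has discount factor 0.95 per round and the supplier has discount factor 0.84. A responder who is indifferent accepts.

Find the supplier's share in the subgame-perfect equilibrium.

Round 3 (the supplier proposes): rejection yields 0 for the retailer; the supplier offers 0 and keeps 200.
Round 2 (the retailer proposes): the supplier can get 200 next round, worth 0.84 × 200 = 168 now. The retailer offers 168 and keeps 200 − 168 = 32.
Round 1 (the supplier proposes): the retailer can get 32 next round, worth 0.95 × 32 = 30.4 now; the supplier offers that and keeps 169.6.

169.6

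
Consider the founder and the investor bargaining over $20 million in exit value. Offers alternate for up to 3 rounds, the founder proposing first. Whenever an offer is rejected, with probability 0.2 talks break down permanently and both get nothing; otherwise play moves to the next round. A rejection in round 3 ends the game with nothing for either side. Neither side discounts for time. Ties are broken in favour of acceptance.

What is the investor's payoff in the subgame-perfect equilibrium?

Round 3 (the founder proposes): the investor will accept anything ≥ 0, so the founder offers 0 and keeps 20.
Round 2 (the investor proposes): rejecting gives the founder an expected 0.8 × 20 = 16; the investor offers that and keeps 4.
Round 1 (the founder proposes): rejecting gives the investor an expected 0.8 × 4 = 3.2. The founder offers 3.2 and keeps 20 − 3.2 = 16.8.

3.2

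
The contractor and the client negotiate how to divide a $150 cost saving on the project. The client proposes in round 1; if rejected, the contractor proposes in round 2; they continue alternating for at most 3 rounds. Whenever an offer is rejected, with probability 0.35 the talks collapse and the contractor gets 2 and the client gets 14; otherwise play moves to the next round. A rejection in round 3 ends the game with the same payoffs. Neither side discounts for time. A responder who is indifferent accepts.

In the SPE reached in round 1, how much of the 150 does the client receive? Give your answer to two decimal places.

Round 3 (the client proposes): the contractor gets 2 if talks fail, so the client offers 2 and keeps 148.
Round 2 (the contractor proposes): rejecting gives the client an expected 0.65 × 148 + 0.35 × 14 = 101.1. The contractor offers 101.1 and keeps 150 − 101.1 = 48.9.
Round 1 (the client proposes): rejecting gives the contractor an expected 0.65 × 48.9 + 0.35 × 2 = 32.485, so the client offers 32.485, keeping 117.515.

117.52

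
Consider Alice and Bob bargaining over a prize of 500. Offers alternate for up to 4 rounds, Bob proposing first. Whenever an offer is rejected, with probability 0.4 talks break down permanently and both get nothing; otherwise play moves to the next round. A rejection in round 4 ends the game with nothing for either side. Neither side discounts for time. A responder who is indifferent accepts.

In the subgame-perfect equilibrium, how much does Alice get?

228

Round 4 (Alice proposes): Bob will accept anything ≥ 0, so Alice offers 0 and keeps 500.
Round 3 (Bob proposes): rejecting gives Alice an expected 0.6 × 500 = 300. Bob offers 300 and keeps 500 − 300 = 200.
Round 2 (Alice proposes): rejecting gives Bob an expected 0.6 × 200 = 120; Alice offers that and keeps 380.
Round 1 (Bob proposes): rejecting gives Alice an expected 0.6 × 380 = 228; Bob offers that and keeps 272.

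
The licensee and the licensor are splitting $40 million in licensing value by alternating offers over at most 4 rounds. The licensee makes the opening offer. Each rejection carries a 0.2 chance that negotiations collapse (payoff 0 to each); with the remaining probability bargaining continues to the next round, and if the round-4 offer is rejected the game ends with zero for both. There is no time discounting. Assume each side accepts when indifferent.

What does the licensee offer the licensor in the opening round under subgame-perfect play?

By backward induction:
Round 4 (the licensor proposes): the licensee will accept anything ≥ 0, so the licensor offers 0 and keeps 40.
Round 3 (the licensee proposes): rejecting gives the licensor an expected 0.8 × 40 = 32; the licensee offers that and keeps 8.
Round 2 (the licensor proposes): rejecting gives the licensee an expected 0.8 × 8 = 6.4. The licensor offers 6.4 and keeps 40 − 6.4 = 33.6.
Round 1 (the licensee proposes): rejecting gives the licensor an expected 0.8 × 33.6 = 26.88, so the licensee offers 26.88, keeping 13.12.

26.88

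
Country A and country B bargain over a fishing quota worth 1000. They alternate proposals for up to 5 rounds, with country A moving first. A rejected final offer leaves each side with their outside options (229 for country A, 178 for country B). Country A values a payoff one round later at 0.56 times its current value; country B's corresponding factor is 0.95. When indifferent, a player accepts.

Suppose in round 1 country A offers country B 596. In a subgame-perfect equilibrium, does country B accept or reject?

Reject

Round 5 (country A proposes): country B gets 178 if talks fail, so country A offers 178 and keeps 822.
Round 4 (country B proposes): country A can get 822 next round, worth 0.56 × 822 = 460.32 now. Country B offers 460.32 and keeps 1000 − 460.32 = 539.68.
Round 3 (country A proposes): country B can get 539.68 next round, worth 0.95 × 539.68 = 512.696 now, so country A offers 512.696, keeping 487.304.
Round 2 (country B proposes): country A can get 487.304 next round, worth 0.56 × 487.304 = 272.89024 now; country B offers that and keeps 727.10976.
So by rejecting in round 1, country B gets 727.10976 next round, worth 0.95 × 727.10976 = 690.754272 now.
Offer 596 < 690.754272, so country B rejects.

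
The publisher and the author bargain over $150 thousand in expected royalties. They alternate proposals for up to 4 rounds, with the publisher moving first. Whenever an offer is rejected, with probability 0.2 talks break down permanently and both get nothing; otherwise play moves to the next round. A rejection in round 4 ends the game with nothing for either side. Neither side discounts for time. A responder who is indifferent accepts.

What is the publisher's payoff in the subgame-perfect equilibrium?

Round 4 (the author proposes): rejection yields 0 for the publisher; the author offers 0 and keeps 150.
Round 3 (the publisher proposes): rejecting gives the author an expected 0.8 × 150 = 120. The publisher offers 120 and keeps 150 − 120 = 30.
Round 2 (the author proposes): rejecting gives the publisher an expected 0.8 × 30 = 24, so the author offers 24, keeping 126.
Round 1 (the publisher proposes): rejecting gives the author an expected 0.8 × 126 = 100.8; the publisher offers that and keeps 49.2.

49.2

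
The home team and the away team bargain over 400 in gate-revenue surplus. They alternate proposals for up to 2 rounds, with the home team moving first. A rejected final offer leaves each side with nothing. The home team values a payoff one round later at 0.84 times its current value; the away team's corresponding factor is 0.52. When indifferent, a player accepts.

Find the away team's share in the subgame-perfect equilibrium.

Round 2 (the away team proposes): rejection yields 0 for the home team; the away team offers 0 and keeps 400.
Round 1 (the home team proposes): the away team can get 400 next round, worth 0.52 × 400 = 208 now; the home team offers that and keeps 192.

208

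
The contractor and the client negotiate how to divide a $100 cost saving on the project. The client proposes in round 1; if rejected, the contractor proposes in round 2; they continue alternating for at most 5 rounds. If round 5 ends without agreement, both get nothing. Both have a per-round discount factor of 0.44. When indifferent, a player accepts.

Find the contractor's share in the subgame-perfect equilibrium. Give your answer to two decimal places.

Solve by backward induction from round 5.
Round 5 (the client proposes): the contractor will accept anything ≥ 0, so the client offers 0 and keeps 100.
Round 4 (the contractor proposes): the client can get 100 next round, worth 0.44 × 100 = 44 now. The contractor offers 44 and keeps 100 − 44 = 56.
Round 3 (the client proposes): the contractor can get 56 next round, worth 0.44 × 56 = 24.64 now, so the client offers 24.64, keeping 75.36.
Round 2 (the contractor proposes): the client can get 75.36 next round, worth 0.44 × 75.36 = 33.1584 now. The contractor offers 33.1584 and keeps 100 − 33.1584 = 66.8416.
Round 1 (the client proposes): the contractor can get 66.8416 next round, worth 0.44 × 66.8416 = 29.410304 now; the client offers that and keeps 70.589696.

29.41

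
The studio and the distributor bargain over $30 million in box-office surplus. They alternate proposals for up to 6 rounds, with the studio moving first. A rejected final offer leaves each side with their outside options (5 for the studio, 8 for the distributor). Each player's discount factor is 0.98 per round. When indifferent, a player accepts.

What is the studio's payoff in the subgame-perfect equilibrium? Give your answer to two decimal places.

6.25

Round 6 (the distributor proposes): the studio gets 5 if talks fail, so the distributor offers 5 and keeps 25.
Round 5 (the studio proposes): the distributor can get 25 next round, worth 0.98 × 25 = 24.5 now; the studio offers that and keeps 5.5.
Round 4 (the distributor proposes): the studio can get 5.5 next round, worth 0.98 × 5.5 = 5.39 now; the distributor offers that and keeps 24.61.
Round 3 (the studio proposes): the distributor can get 24.61 next round, worth 0.98 × 24.61 = 24.1178 now. The studio offers 24.1178 and keeps 30 − 24.1178 = 5.8822.
Round 2 (the distributor proposes): the studio can get 5.8822 next round, worth 0.98 × 5.8822 = 5.764556 now; the distributor offers that and keeps 24.235444.
Round 1 (the studio proposes): the distributor can get 24.235444 next round, worth 0.98 × 24.235444 = 23.75073512 now, so the studio offers 23.75073512, keeping 6.24926488.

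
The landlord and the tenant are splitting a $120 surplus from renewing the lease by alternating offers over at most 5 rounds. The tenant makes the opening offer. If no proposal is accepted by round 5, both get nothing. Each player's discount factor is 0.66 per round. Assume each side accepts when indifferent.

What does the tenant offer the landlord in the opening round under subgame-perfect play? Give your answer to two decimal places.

38.66

Work backward from the last round.
Round 5 (the tenant proposes): the landlord will accept anything ≥ 0, so the tenant offers 0 and keeps 120.
Round 4 (the landlord proposes): the tenant can get 120 next round, worth 0.66 × 120 = 79.2 now; the landlord offers that and keeps 40.8.
Round 3 (the tenant proposes): the landlord can get 40.8 next round, worth 0.66 × 40.8 = 26.928 now. The tenant offers 26.928 and keeps 120 − 26.928 = 93.072.
Round 2 (the landlord proposes): the tenant can get 93.072 next round, worth 0.66 × 93.072 = 61.42752 now; the landlord offers that and keeps 58.57248.
Round 1 (the tenant proposes): the landlord can get 58.57248 next round, worth 0.66 × 58.57248 = 38.6578368 now, so the tenant offers 38.6578368, keeping 81.3421632.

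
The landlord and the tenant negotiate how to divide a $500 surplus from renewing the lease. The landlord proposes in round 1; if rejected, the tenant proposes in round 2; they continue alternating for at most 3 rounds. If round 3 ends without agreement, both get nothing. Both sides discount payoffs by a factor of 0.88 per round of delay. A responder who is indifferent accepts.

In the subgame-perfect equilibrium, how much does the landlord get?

447.2

Solve by backward induction from round 3.
Round 3 (the landlord proposes): the tenant will accept anything ≥ 0, so the landlord offers 0 and keeps 500.
Round 2 (the tenant proposes): the landlord can get 500 next round, worth 0.88 × 500 = 440 now; the tenant offers that and keeps 60.
Round 1 (the landlord proposes): the tenant can get 60 next round, worth 0.88 × 60 = 52.8 now, so the landlord offers 52.8, keeping 447.2.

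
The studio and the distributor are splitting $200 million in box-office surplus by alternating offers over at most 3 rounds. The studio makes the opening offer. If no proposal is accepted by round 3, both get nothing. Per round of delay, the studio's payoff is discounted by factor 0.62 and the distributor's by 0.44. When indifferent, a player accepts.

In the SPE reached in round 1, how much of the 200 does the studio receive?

166.56

Round 3 (the studio proposes): the distributor will accept anything ≥ 0, so the studio offers 0 and keeps 200.
Round 2 (the distributor proposes): the studio can get 200 next round, worth 0.62 × 200 = 124 now. The distributor offers 124 and keeps 200 − 124 = 76.
Round 1 (the studio proposes): the distributor can get 76 next round, worth 0.44 × 76 = 33.44 now, so the studio offers 33.44, keeping 166.56.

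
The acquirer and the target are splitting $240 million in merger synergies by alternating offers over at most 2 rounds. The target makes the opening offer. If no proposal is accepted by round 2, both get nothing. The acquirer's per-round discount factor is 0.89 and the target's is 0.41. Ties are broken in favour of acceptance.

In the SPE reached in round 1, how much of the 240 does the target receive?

26.4

Round 2 (the acquirer proposes): the target will accept anything ≥ 0, so the acquirer offers 0 and keeps 240.
Round 1 (the target proposes): the acquirer can get 240 next round, worth 0.89 × 240 = 213.6 now. The target offers 213.6 and keeps 240 − 213.6 = 26.4.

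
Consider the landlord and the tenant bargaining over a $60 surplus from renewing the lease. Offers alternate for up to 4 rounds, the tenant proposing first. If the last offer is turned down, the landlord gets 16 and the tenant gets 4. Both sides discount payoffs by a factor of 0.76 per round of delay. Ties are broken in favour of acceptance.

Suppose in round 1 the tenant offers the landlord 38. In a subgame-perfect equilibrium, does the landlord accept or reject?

Work out the landlord's continuation value if the offer is rejected.
Round 4 (the landlord proposes): the tenant gets 4 if talks fail, so the landlord offers 4 and keeps 56.
Round 3 (the tenant proposes): the landlord can get 56 next round, worth 0.76 × 56 = 42.56 now. The tenant offers 42.56 and keeps 60 − 42.56 = 17.44.
Round 2 (the landlord proposes): the tenant can get 17.44 next round, worth 0.76 × 17.44 = 13.2544 now. The landlord offers 13.2544 and keeps 60 − 13.2544 = 46.7456.
So by rejecting in round 1, the landlord gets 46.7456 next round, worth 0.76 × 46.7456 = 35.526656 now.
Offer 38 ≥ 35.526656, so the landlord accepts.

Accept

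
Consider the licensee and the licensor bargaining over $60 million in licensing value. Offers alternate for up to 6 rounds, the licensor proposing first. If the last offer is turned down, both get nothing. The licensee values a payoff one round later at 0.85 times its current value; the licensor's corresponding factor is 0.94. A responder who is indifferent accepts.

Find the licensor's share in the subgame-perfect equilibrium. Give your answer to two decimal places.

21.94

Round 6 (the licensee proposes): rejection yields 0 for the licensor; the licensee offers 0 and keeps 60.
Round 5 (the licensor proposes): the licensee can get 60 next round, worth 0.85 × 60 = 51 now. The licensor offers 51 and keeps 60 − 51 = 9.
Round 4 (the licensee proposes): the licensor can get 9 next round, worth 0.94 × 9 = 8.46 now; the licensee offers that and keeps 51.54.
Round 3 (the licensor proposes): the licensee can get 51.54 next round, worth 0.85 × 51.54 = 43.809 now; the licensor offers that and keeps 16.191.
Round 2 (the licensee proposes): the licensor can get 16.191 next round, worth 0.94 × 16.191 = 15.21954 now; the licensee offers that and keeps 44.78046.
Round 1 (the licensor proposes): the licensee can get 44.78046 next round, worth 0.85 × 44.78046 = 38.063391 now, so the licensor offers 38.063391, keeping 21.936609.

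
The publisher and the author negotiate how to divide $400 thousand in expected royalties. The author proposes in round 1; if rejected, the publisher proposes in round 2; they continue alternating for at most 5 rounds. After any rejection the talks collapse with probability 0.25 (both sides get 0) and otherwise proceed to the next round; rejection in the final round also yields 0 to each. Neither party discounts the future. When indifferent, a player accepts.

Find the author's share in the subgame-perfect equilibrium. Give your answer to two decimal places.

282.81

Round 5 (the author proposes): the publisher will accept anything ≥ 0, so the author offers 0 and keeps 400.
Round 4 (the publisher proposes): rejecting gives the author an expected 0.75 × 400 = 300. The publisher offers 300 and keeps 400 − 300 = 100.
Round 3 (the author proposes): rejecting gives the publisher an expected 0.75 × 100 = 75, so the author offers 75, keeping 325.
Round 2 (the publisher proposes): rejecting gives the author an expected 0.75 × 325 = 243.75, so the publisher offers 243.75, keeping 156.25.
Round 1 (the author proposes): rejecting gives the publisher an expected 0.75 × 156.25 = 117.1875. The author offers 117.1875 and keeps 400 − 117.1875 = 282.8125.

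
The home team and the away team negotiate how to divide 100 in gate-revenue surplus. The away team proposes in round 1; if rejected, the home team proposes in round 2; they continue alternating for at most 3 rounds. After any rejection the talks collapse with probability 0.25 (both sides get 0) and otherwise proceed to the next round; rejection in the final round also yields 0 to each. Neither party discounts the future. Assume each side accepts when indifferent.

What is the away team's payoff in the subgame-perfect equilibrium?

Round 3 (the away team proposes): rejection yields 0 for the home team; the away team offers 0 and keeps 100.
Round 2 (the home team proposes): rejecting gives the away team an expected 0.75 × 100 = 75. The home team offers 75 and keeps 100 − 75 = 25.
Round 1 (the away team proposes): rejecting gives the home team an expected 0.75 × 25 = 18.75, so the away team offers 18.75, keeping 81.25.

81.25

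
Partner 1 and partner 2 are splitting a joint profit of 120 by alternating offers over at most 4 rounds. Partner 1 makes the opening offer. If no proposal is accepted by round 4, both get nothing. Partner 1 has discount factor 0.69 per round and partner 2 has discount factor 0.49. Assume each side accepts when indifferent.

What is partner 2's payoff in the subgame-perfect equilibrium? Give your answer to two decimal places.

38.11

Round 4 (partner 2 proposes): partner 1 will accept anything ≥ 0, so partner 2 offers 0 and keeps 120.
Round 3 (partner 1 proposes): partner 2 can get 120 next round, worth 0.49 × 120 = 58.8 now, so partner 1 offers 58.8, keeping 61.2.
Round 2 (partner 2 proposes): partner 1 can get 61.2 next round, worth 0.69 × 61.2 = 42.228 now. Partner 2 offers 42.228 and keeps 120 − 42.228 = 77.772.
Round 1 (partner 1 proposes): partner 2 can get 77.772 next round, worth 0.49 × 77.772 = 38.10828 now. Partner 1 offers 38.10828 and keeps 120 − 38.10828 = 81.89172.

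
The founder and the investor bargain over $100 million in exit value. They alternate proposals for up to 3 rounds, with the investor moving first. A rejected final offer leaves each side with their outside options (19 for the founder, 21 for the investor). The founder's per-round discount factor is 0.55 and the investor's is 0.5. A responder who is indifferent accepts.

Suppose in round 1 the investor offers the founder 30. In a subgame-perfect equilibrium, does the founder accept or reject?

Reject

Round 3 (the investor proposes): the founder gets 19 if talks fail, so the investor offers 19 and keeps 81.
Round 2 (the founder proposes): the investor can get 81 next round, worth 0.5 × 81 = 40.5 now, so the founder offers 40.5, keeping 59.5.
So by rejecting in round 1, the founder gets 59.5 next round, worth 0.55 × 59.5 = 32.725 now.
Offer 30 < 32.725, so the founder rejects.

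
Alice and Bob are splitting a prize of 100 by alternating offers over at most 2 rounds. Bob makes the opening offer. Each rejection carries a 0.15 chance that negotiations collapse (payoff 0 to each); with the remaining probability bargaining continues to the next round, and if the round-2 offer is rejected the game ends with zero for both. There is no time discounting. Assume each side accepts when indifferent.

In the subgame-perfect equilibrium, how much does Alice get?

Round 2 (Alice proposes): rejection yields 0 for Bob; Alice offers 0 and keeps 100.
Round 1 (Bob proposes): rejecting gives Alice an expected 0.85 × 100 = 85. Bob offers 85 and keeps 100 − 85 = 15.

85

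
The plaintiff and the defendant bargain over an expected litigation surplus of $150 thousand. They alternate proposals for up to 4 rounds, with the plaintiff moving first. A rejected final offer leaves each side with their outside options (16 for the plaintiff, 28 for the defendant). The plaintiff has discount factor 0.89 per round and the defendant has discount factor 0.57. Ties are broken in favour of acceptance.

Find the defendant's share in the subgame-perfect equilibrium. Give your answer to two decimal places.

48.15

Round 4 (the defendant proposes): the plaintiff gets 16 if talks fail, so the defendant offers 16 and keeps 134.
Round 3 (the plaintiff proposes): the defendant can get 134 next round, worth 0.57 × 134 = 76.38 now. The plaintiff offers 76.38 and keeps 150 − 76.38 = 73.62.
Round 2 (the defendant proposes): the plaintiff can get 73.62 next round, worth 0.89 × 73.62 = 65.5218 now; the defendant offers that and keeps 84.4782.
Round 1 (the plaintiff proposes): the defendant can get 84.4782 next round, worth 0.57 × 84.4782 = 48.152574 now, so the plaintiff offers 48.152574, keeping 101.847426.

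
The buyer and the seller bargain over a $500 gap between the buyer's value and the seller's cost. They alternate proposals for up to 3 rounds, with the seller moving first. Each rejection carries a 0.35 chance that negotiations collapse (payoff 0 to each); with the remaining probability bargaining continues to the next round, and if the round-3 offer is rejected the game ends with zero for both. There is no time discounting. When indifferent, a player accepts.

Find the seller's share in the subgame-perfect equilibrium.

386.25

Round 3 (the seller proposes): rejection yields 0 for the buyer; the seller offers 0 and keeps 500.
Round 2 (the buyer proposes): rejecting gives the seller an expected 0.65 × 500 = 325. The buyer offers 325 and keeps 500 − 325 = 175.
Round 1 (the seller proposes): rejecting gives the buyer an expected 0.65 × 175 = 113.75, so the seller offers 113.75, keeping 386.25.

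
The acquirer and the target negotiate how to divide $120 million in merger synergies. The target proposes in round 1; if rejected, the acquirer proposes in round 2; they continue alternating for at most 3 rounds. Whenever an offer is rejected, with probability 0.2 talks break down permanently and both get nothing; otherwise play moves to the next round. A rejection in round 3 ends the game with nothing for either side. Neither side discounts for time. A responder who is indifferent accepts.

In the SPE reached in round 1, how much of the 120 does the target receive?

100.8

Round 3 (the target proposes): the acquirer will accept anything ≥ 0, so the target offers 0 and keeps 120.
Round 2 (the acquirer proposes): rejecting gives the target an expected 0.8 × 120 = 96; the acquirer offers that and keeps 24.
Round 1 (the target proposes): rejecting gives the acquirer an expected 0.8 × 24 = 19.2. The target offers 19.2 and keeps 120 − 19.2 = 100.8.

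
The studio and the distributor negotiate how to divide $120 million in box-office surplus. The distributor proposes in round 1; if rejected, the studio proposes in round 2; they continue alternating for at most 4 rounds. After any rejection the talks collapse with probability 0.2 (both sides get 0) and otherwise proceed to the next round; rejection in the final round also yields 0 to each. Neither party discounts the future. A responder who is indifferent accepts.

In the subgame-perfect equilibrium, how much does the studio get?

Round 4 (the studio proposes): the distributor will accept anything ≥ 0, so the studio offers 0 and keeps 120.
Round 3 (the distributor proposes): rejecting gives the studio an expected 0.8 × 120 = 96, so the distributor offers 96, keeping 24.
Round 2 (the studio proposes): rejecting gives the distributor an expected 0.8 × 24 = 19.2; the studio offers that and keeps 100.8.
Round 1 (the distributor proposes): rejecting gives the studio an expected 0.8 × 100.8 = 80.64, so the distributor offers 80.64, keeping 39.36.

80.64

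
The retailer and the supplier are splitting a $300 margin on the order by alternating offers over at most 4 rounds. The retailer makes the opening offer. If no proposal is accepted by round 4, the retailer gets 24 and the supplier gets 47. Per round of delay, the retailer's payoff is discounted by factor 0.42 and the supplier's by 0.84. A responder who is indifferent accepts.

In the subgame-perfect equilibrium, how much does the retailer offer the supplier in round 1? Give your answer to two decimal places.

Round 4 (the supplier proposes): the retailer gets 24 if talks fail, so the supplier offers 24 and keeps 276.
Round 3 (the retailer proposes): the supplier can get 276 next round, worth 0.84 × 276 = 231.84 now; the retailer offers that and keeps 68.16.
Round 2 (the supplier proposes): the retailer can get 68.16 next round, worth 0.42 × 68.16 = 28.6272 now, so the supplier offers 28.6272, keeping 271.3728.
Round 1 (the retailer proposes): the supplier can get 271.3728 next round, worth 0.84 × 271.3728 = 227.953152 now; the retailer offers that and keeps 72.046848.

227.95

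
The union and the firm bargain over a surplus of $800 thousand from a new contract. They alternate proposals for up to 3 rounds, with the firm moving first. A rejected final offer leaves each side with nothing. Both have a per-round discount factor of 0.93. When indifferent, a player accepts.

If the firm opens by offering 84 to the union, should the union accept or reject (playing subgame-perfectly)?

Accept

Work out the union's continuation value if the offer is rejected.
Round 3 (the firm proposes): rejection yields 0 for the union; the firm offers 0 and keeps 800.
Round 2 (the union proposes): the firm can get 800 next round, worth 0.93 × 800 = 744 now; the union offers that and keeps 56.
So by rejecting in round 1, the union gets 56 next round, worth 0.93 × 56 = 52.08 now.
Offer 84 ≥ 52.08, so the union accepts.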